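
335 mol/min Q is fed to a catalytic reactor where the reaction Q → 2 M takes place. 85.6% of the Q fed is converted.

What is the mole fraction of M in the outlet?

0.922

Q reacted = 0.856 × 335 = 286.8 mol/min; ν_Q = −1, so ξ = 286.8/1 = 286.8 mol/min.
Outlet amounts (n = n₀ + ν ξ):
  Q: 335 − 1(286.8) = 48.24
  M: 0 + 2(286.8) = 573.5
Total out = 621.8 mol/min; y_M = 573.5 / 621.8 = 0.9224.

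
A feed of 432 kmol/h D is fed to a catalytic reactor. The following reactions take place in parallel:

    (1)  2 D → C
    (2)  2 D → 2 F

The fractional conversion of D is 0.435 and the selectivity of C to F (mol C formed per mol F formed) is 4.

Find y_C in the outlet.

0.24

Conversion of D: D consumed = 0.435 × 432 = 187.9 kmol/h = 2ξ₁ + 2ξ₂.
Selectivity: 1ξ₁ / (2ξ₂) = 4 → ξ₁ = 8 ξ₂.
Substitute: (2·8 + 2) ξ₂ = 187.9 → ξ₂ = 10.44 kmol/h, ξ₁ = 83.52 kmol/h.
Outlet amounts (n = n₀ + Σ ν·ξ):
  D: 432 − 2(83.52) − 2(10.44) = 244.1
  C: 0 + 1(83.52) = 83.52
  F: 0 + 2(10.44) = 20.88
Total out = 348.5 kmol/h; y_C = 83.52 / 348.5 = 0.2397.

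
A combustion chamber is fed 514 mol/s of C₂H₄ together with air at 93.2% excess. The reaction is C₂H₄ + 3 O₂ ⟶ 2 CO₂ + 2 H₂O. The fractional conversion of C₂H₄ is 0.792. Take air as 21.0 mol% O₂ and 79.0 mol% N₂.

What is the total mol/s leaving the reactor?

14700 mol/s

Stoichiometric O₂ = 3 × 514 = 1542 mol/s; O₂ fed = 1542 × 1.932 = 2979 mol/s.
N₂ fed = 2979 × 79/21 = 11210 mol/s.
Fuel reacted = 0.792 × 514 → ξ = 407.1 mol/s.
Outlet (n = n₀ + ν ξ):
  C₂H₄: 514 − 1(407.1) = 106.9
  O₂: 2979 − 3(407.1) = 1758
  N₂: 11210 (inert)
  CO₂: 0 + 2(407.1) = 814.2
  H₂O: 0 + 2(407.1) = 814.2
Total out = 106.9 + 1758 + 11210 + 814.2 + 814.2 = 14700 mol/s.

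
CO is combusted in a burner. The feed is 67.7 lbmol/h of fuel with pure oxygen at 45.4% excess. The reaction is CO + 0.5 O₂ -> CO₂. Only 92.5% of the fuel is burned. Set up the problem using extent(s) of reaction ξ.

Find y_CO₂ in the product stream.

0.732

Stoichiometric O₂ = 0.5 × 67.7 = 33.85 lbmol/h; O₂ fed = 33.85 × 1.454 = 49.22 lbmol/h.
Fuel reacted = 0.925 × 67.7 → ξ = 62.62 lbmol/h.
Outlet (n = n₀ + ν ξ):
  CO: 67.7 − 1(62.62) = 5.078
  O₂: 49.22 − 0.5(62.62) = 17.91
  CO₂: 0 + 1(62.62) = 62.62
Total out = 85.61 lbmol/h; y_CO₂ = 62.62 / 85.61 = 0.7315.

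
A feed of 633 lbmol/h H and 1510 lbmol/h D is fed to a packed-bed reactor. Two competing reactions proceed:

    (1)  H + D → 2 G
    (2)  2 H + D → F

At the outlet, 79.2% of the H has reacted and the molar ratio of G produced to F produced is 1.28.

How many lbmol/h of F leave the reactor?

Conversion of H: H consumed = 0.792 × 633 = 501.3 lbmol/h = 1ξ₁ + 2ξ₂.
Selectivity: 2ξ₁ / (1ξ₂) = 1.28 → ξ₁ = 0.64 ξ₂.
Substitute: (1·0.64 + 2) ξ₂ = 501.3 → ξ₂ = 189.9 lbmol/h, ξ₁ = 121.5 lbmol/h.
Outlet amounts (n = n₀ + Σ ν·ξ):
  H: 633 − 1(121.5) − 2(189.9) = 131.7
  D: 1510 − 1(121.5) − 1(189.9) = 1199
  G: 0 + 2(121.5) = 243.1
  F: 0 + 1(189.9) = 189.9

190 lbmol/h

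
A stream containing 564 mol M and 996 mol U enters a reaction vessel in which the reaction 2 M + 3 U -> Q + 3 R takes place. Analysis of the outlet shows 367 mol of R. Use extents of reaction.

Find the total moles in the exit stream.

1440 mol

For R: n = n₀ + 3ξ → 367 = 0 + 3ξ, giving ξ = 122.3 mol.
Outlet amounts (n = n₀ + ν ξ):
  M: 564 − 2(122.3) = 319.3
  U: 996 − 3(122.3) = 629
  Q: 0 + 1(122.3) = 122.3
  R: 0 + 3(122.3) = 367
Total out = 319.3 + 629 + 122.3 + 367 = 1438 mol.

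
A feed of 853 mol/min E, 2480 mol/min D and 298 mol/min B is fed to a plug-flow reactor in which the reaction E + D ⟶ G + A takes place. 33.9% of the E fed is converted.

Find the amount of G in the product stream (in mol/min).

289 mol/min

E reacted = 0.339 × 853 = 289.2 mol/min; ν_E = −1, so ξ = 289.2/1 = 289.2 mol/min.
Outlet amounts (n = n₀ + ν ξ):
  E: 853 − 1(289.2) = 563.8
  D: 2480 − 1(289.2) = 2191
  G: 0 + 1(289.2) = 289.2
  A: 0 + 1(289.2) = 289.2
  B: 298 (inert)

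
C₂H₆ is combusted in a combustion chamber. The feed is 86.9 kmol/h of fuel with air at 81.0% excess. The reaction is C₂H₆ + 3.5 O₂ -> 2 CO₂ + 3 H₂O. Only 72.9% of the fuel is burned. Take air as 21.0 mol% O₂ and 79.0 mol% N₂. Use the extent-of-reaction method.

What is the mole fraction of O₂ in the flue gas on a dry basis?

0.129

Stoichiometric O₂ = 3.5 × 86.9 = 304.2 kmol/h; O₂ fed = 304.2 × 1.810 = 550.5 kmol/h.
N₂ fed = 550.5 × 79/21 = 2071 kmol/h.
Fuel reacted = 0.729 × 86.9 → ξ = 63.35 kmol/h.
Outlet (n = n₀ + ν ξ):
  C₂H₆: 86.9 − 1(63.35) = 23.55
  O₂: 550.5 − 3.5(63.35) = 328.8
  N₂: 2071 (inert)
  CO₂: 0 + 2(63.35) = 126.7
  H₂O: 0 + 3(63.35) = 190.1
Dry total = 2550 kmol/h; y_O₂ (dry) = 328.8 / 2550 = 0.1289.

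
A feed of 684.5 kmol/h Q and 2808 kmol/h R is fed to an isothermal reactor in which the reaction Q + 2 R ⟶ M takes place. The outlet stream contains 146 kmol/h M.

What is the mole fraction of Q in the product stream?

For M: n = n₀ + 1ξ → 146 = 0 + 1ξ, giving ξ = 146 kmol/h.
Outlet amounts (n = n₀ + ν ξ):
  Q: 684.5 − 1(146) = 538.5
  R: 2808 − 2(146) = 2516
  M: 0 + 1(146) = 146
Total out = 3200 kmol/h; y_Q = 538.5 / 3200 = 0.1683.

0.168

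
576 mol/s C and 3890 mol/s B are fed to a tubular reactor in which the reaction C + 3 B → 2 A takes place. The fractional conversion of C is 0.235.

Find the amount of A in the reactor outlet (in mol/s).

271 mol/s

C reacted = 0.235 × 576 = 135.4 mol/s; ν_C = −1, so ξ = 135.4/1 = 135.4 mol/s.
Outlet amounts (n = n₀ + ν ξ):
  C: 576 − 1(135.4) = 440.6
  B: 3890 − 3(135.4) = 3484
  A: 0 + 2(135.4) = 270.7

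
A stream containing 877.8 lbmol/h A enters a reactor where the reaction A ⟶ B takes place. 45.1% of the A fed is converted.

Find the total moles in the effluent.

878 lbmol/h

A reacted = 0.451 × 877.8 = 395.9 lbmol/h; ν_A = −1, so ξ = 395.9/1 = 395.9 lbmol/h.
Outlet amounts (n = n₀ + ν ξ):
  A: 877.8 − 1(395.9) = 481.9
  B: 0 + 1(395.9) = 395.9
Total out = 481.9 + 395.9 = 877.8 lbmol/h.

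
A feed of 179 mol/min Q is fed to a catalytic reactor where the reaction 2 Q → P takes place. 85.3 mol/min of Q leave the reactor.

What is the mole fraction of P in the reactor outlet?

0.355

For Q: n = n₀ − 2ξ → 85.3 = 179 − 2ξ, giving ξ = 46.85 mol/min.
Outlet amounts (n = n₀ + ν ξ):
  Q: 179 − 2(46.85) = 85.3
  P: 0 + 1(46.85) = 46.85
Total out = 132.2 mol/min; y_P = 46.85 / 132.2 = 0.3545.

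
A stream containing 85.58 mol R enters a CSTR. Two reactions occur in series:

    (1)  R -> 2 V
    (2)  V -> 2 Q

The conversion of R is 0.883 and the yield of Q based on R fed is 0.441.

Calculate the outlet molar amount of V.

132 mol

Conversion of R: R consumed = 1ξ₁ = 0.883 × 85.58 → ξ₁ = 75.57 mol.
Yield of Q: 2ξ₂ / 85.58 = 0.441 → ξ₂ = 18.87 mol.
Outlet amounts (n = n₀ + Σ ν·ξ):
  R: 85.58 − 1(75.57) = 10.01
  V: 0 + 2(75.57) − 1(18.87) = 132.3
  Q: 0 + 2(18.87) = 37.74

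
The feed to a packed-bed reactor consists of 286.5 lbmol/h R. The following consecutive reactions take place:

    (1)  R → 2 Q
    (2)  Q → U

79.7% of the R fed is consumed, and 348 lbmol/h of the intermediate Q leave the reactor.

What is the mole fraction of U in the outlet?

Conversion of R: R consumed = 1ξ₁ = 0.797 × 286.5 → ξ₁ = 228.3 lbmol/h.
Q balance: n_Q = 0 + 2ξ₁ − 1ξ₂ = 348 → ξ₂ = (2·228.3 − 348)/1 = 108.7 lbmol/h.
Outlet amounts (n = n₀ + Σ ν·ξ):
  R: 286.5 − 1(228.3) = 58.16
  Q: 0 + 2(228.3) − 1(108.7) = 348
  U: 0 + 1(108.7) = 108.7
Total out = 514.8 lbmol/h; y_U = 108.7 / 514.8 = 0.2111.

0.211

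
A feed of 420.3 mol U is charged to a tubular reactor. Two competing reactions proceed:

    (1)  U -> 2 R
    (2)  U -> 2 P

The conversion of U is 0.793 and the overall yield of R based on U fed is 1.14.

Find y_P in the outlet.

0.249

Yield of R: 2ξ₁ / 420.3 = 1.14 → ξ₁ = 239.6 mol.
Conversion of U: 1ξ₁ + 1ξ₂ = 0.793 × 420.3 = 333.3 → ξ₂ = 93.73 mol.
Outlet amounts (n = n₀ + Σ ν·ξ):
  U: 420.3 − 1(239.6) − 1(93.73) = 87
  R: 0 + 2(239.6) = 479.1
  P: 0 + 2(93.73) = 187.5
Total out = 753.6 mol; y_P = 187.5 / 753.6 = 0.2487.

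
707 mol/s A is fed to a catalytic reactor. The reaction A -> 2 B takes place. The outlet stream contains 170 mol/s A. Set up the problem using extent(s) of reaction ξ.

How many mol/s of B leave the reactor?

For A: n = n₀ − 1ξ → 170 = 707 − 1ξ, giving ξ = 537 mol/s.
Outlet amounts (n = n₀ + ν ξ):
  A: 707 − 1(537) = 170
  B: 0 + 2(537) = 1074

1070 mol/s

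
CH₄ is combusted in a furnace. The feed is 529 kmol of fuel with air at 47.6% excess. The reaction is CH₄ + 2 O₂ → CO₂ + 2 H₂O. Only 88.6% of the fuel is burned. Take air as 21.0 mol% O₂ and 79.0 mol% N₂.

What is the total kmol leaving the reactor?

7970 kmol

Stoichiometric O₂ = 2 × 529 = 1058 kmol; O₂ fed = 1058 × 1.476 = 1562 kmol.
N₂ fed = 1562 × 79/21 = 5875 kmol.
Fuel reacted = 0.886 × 529 → ξ = 468.7 kmol.
Outlet (n = n₀ + ν ξ):
  CH₄: 529 − 1(468.7) = 60.31
  O₂: 1562 − 2(468.7) = 624.2
  N₂: 5875 (inert)
  CO₂: 0 + 1(468.7) = 468.7
  H₂O: 0 + 2(468.7) = 937.4
Total out = 60.31 + 624.2 + 5875 + 468.7 + 937.4 = 7965 kmol.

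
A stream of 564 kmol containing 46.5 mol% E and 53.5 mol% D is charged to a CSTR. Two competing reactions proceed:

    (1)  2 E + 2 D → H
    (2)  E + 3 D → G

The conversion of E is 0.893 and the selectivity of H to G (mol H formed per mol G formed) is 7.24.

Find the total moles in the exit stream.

190 kmol

Conversion of E: E consumed = 0.893 × 262.3 = 234.2 kmol = 2ξ₁ + 1ξ₂.
Selectivity: 1ξ₁ / (1ξ₂) = 7.24 → ξ₁ = 7.24 ξ₂.
Substitute: (2·7.24 + 1) ξ₂ = 234.2 → ξ₂ = 15.13 kmol, ξ₁ = 109.5 kmol.
Outlet amounts (n = n₀ + Σ ν·ξ):
  E: 262.3 − 2(109.5) − 1(15.13) = 28.06
  D: 301.7 − 2(109.5) − 3(15.13) = 37.28
  H: 0 + 1(109.5) = 109.5
  G: 0 + 1(15.13) = 15.13
Total out = 28.06 + 37.28 + 109.5 + 15.13 = 190 kmol.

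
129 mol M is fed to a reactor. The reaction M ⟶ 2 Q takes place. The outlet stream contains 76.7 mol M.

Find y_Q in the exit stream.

For M: n = n₀ − 1ξ → 76.7 = 129 − 1ξ, giving ξ = 52.3 mol.
Outlet amounts (n = n₀ + ν ξ):
  M: 129 − 1(52.3) = 76.7
  Q: 0 + 2(52.3) = 104.6
Total out = 181.3 mol; y_Q = 104.6 / 181.3 = 0.5769.

0.577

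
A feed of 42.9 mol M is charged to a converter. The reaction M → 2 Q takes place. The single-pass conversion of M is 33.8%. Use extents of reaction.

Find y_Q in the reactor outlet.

0.505

M reacted = 0.338 × 42.9 = 14.5 mol; ν_M = −1, so ξ = 14.5/1 = 14.5 mol.
Outlet amounts (n = n₀ + ν ξ):
  M: 42.9 − 1(14.5) = 28.4
  Q: 0 + 2(14.5) = 29
Total out = 57.4 mol; y_Q = 29 / 57.4 = 0.5052.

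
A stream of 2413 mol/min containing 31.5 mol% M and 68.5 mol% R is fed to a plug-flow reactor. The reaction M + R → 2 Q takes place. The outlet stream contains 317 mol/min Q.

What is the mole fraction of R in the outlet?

For Q: n = n₀ + 2ξ → 317 = 0 + 2ξ, giving ξ = 158.5 mol/min.
Outlet amounts (n = n₀ + ν ξ):
  M: 760.1 − 1(158.5) = 601.6
  R: 1653 − 1(158.5) = 1494
  Q: 0 + 2(158.5) = 317
Total out = 2413 mol/min; y_R = 1494 / 2413 = 0.6193.

0.619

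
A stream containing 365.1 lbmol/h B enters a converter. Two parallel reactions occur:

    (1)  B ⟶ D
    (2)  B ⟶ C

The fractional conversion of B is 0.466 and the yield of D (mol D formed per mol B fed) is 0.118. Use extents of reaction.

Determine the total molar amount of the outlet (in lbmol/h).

Yield of D: 1ξ₁ / 365.1 = 0.118 → ξ₁ = 43.08 lbmol/h.
Conversion of B: 1ξ₁ + 1ξ₂ = 0.466 × 365.1 = 170.1 → ξ₂ = 127.1 lbmol/h.
Outlet amounts (n = n₀ + Σ ν·ξ):
  B: 365.1 − 1(43.08) − 1(127.1) = 195
  D: 0 + 1(43.08) = 43.08
  C: 0 + 1(127.1) = 127.1
Total out = 195 + 43.08 + 127.1 = 365.1 lbmol/h.

365 lbmol/h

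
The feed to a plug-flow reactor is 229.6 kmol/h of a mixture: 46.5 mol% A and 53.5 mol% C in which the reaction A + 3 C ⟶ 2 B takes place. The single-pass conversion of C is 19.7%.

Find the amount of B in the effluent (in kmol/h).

C reacted = 0.197 × 122.8 = 24.2 kmol/h; ν_C = −3, so ξ = 24.2/3 = 8.066 kmol/h.
Outlet amounts (n = n₀ + ν ξ):
  A: 106.8 − 1(8.066) = 98.7
  C: 122.8 − 3(8.066) = 98.64
  B: 0 + 2(8.066) = 16.13

16.1 kmol/h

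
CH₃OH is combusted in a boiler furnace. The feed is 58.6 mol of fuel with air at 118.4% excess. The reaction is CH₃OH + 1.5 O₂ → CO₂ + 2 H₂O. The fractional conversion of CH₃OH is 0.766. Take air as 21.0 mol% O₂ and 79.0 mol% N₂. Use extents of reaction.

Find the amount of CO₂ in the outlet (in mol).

44.9 mol

Stoichiometric O₂ = 1.5 × 58.6 = 87.9 mol; O₂ fed = 87.9 × 2.184 = 192 mol.
N₂ fed = 192 × 79/21 = 722.2 mol.
Fuel reacted = 0.766 × 58.6 → ξ = 44.89 mol.
Outlet (n = n₀ + ν ξ):
  CH₃OH: 58.6 − 1(44.89) = 13.71
  O₂: 192 − 1.5(44.89) = 124.6
  N₂: 722.2 (inert)
  CO₂: 0 + 1(44.89) = 44.89
  H₂O: 0 + 2(44.89) = 89.78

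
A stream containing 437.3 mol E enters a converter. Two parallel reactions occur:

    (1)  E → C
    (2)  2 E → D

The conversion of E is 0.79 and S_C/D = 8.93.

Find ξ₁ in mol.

ξ₁ = 282 mol

Conversion of E: E consumed = 0.79 × 437.3 = 345.5 mol = 1ξ₁ + 2ξ₂.
Selectivity: 1ξ₁ / (1ξ₂) = 8.93 → ξ₁ = 8.93 ξ₂.
Substitute: (1·8.93 + 2) ξ₂ = 345.5 → ξ₂ = 31.61 mol, ξ₁ = 282.3 mol.
Outlet amounts (n = n₀ + Σ ν·ξ):
  E: 437.3 − 1(282.3) − 2(31.61) = 91.83
  C: 0 + 1(282.3) = 282.3
  D: 0 + 1(31.61) = 31.61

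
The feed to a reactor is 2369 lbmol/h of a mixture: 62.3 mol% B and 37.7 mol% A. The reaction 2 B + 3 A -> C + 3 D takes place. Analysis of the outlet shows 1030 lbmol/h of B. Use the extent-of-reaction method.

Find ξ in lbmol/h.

ξ = 223 lbmol/h

For B: n = n₀ − 2ξ → 1030 = 1476 − 2ξ, giving ξ = 222.9 lbmol/h.
Outlet amounts (n = n₀ + ν ξ):
  B: 1476 − 2(222.9) = 1030
  A: 893.1 − 3(222.9) = 224.3
  C: 0 + 1(222.9) = 222.9
  D: 0 + 3(222.9) = 668.8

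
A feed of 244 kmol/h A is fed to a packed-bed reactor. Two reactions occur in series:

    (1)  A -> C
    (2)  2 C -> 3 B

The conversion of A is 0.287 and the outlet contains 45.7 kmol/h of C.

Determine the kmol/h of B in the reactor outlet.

Conversion of A: A consumed = 1ξ₁ = 0.287 × 244 → ξ₁ = 70.03 kmol/h.
C balance: n_C = 0 + 1ξ₁ − 2ξ₂ = 45.7 → ξ₂ = (1·70.03 − 45.7)/2 = 12.16 kmol/h.
Outlet amounts (n = n₀ + Σ ν·ξ):
  A: 244 − 1(70.03) = 174
  C: 0 + 1(70.03) − 2(12.16) = 45.7
  B: 0 + 3(12.16) = 36.49

36.5 kmol/h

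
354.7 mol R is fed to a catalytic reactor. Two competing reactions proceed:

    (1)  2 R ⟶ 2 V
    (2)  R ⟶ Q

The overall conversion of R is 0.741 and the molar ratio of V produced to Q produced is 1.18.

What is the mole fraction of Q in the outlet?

0.34

Conversion of R: R consumed = 0.741 × 354.7 = 262.8 mol = 2ξ₁ + 1ξ₂.
Selectivity: 2ξ₁ / (1ξ₂) = 1.18 → ξ₁ = 0.59 ξ₂.
Substitute: (2·0.59 + 1) ξ₂ = 262.8 → ξ₂ = 120.6 mol, ξ₁ = 71.13 mol.
Outlet amounts (n = n₀ + Σ ν·ξ):
  R: 354.7 − 2(71.13) − 1(120.6) = 91.87
  V: 0 + 2(71.13) = 142.3
  Q: 0 + 1(120.6) = 120.6
Total out = 354.7 mol; y_Q = 120.6 / 354.7 = 0.3399.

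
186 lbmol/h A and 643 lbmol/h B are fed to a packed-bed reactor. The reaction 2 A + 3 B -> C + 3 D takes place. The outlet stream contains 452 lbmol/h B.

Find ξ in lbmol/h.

ξ = 63.7 lbmol/h

For B: n = n₀ − 3ξ → 452 = 643 − 3ξ, giving ξ = 63.67 lbmol/h.
Outlet amounts (n = n₀ + ν ξ):
  A: 186 − 2(63.67) = 58.67
  B: 643 − 3(63.67) = 452
  C: 0 + 1(63.67) = 63.67
  D: 0 + 3(63.67) = 191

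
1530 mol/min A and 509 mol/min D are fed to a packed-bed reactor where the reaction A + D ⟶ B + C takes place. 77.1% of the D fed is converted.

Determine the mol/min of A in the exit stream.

1140 mol/min

D reacted = 0.771 × 509 = 392.4 mol/min; ν_D = −1, so ξ = 392.4/1 = 392.4 mol/min.
Outlet amounts (n = n₀ + ν ξ):
  A: 1530 − 1(392.4) = 1138
  D: 509 − 1(392.4) = 116.6
  B: 0 + 1(392.4) = 392.4
  C: 0 + 1(392.4) = 392.4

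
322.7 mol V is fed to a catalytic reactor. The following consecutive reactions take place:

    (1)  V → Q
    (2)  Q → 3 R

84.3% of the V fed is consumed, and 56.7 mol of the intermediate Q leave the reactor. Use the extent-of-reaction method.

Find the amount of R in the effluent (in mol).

Conversion of V: V consumed = 1ξ₁ = 0.843 × 322.7 → ξ₁ = 272 mol.
Q balance: n_Q = 0 + 1ξ₁ − 1ξ₂ = 56.7 → ξ₂ = (1·272 − 56.7)/1 = 215.3 mol.
Outlet amounts (n = n₀ + Σ ν·ξ):
  V: 322.7 − 1(272) = 50.66
  Q: 0 + 1(272) − 1(215.3) = 56.7
  R: 0 + 3(215.3) = 646

646 mol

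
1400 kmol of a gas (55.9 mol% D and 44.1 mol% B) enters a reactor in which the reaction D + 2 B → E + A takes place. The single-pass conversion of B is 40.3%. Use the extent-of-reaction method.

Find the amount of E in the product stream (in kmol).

B reacted = 0.403 × 617.4 = 248.8 kmol; ν_B = −2, so ξ = 248.8/2 = 124.4 kmol.
Outlet amounts (n = n₀ + ν ξ):
  D: 782.6 − 1(124.4) = 658.2
  B: 617.4 − 2(124.4) = 368.6
  E: 0 + 1(124.4) = 124.4
  A: 0 + 1(124.4) = 124.4

124 kmol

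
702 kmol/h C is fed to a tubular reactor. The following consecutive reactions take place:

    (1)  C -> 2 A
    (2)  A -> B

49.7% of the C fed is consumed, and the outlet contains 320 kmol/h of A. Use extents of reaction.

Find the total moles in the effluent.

1050 kmol/h

Conversion of C: C consumed = 1ξ₁ = 0.497 × 702 → ξ₁ = 348.9 kmol/h.
A balance: n_A = 0 + 2ξ₁ − 1ξ₂ = 320 → ξ₂ = (2·348.9 − 320)/1 = 377.8 kmol/h.
Outlet amounts (n = n₀ + Σ ν·ξ):
  C: 702 − 1(348.9) = 353.1
  A: 0 + 2(348.9) − 1(377.8) = 320
  B: 0 + 1(377.8) = 377.8
Total out = 353.1 + 320 + 377.8 = 1051 kmol/h.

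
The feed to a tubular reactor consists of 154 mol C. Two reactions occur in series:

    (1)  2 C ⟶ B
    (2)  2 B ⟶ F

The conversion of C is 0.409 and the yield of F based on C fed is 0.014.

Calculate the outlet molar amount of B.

27.2 mol

Conversion of C: C consumed = 2ξ₁ = 0.409 × 154 → ξ₁ = 31.49 mol.
Yield of F: 1ξ₂ / 154 = 0.014 → ξ₂ = 2.156 mol.
Outlet amounts (n = n₀ + Σ ν·ξ):
  C: 154 − 2(31.49) = 91.01
  B: 0 + 1(31.49) − 2(2.156) = 27.18
  F: 0 + 1(2.156) = 2.156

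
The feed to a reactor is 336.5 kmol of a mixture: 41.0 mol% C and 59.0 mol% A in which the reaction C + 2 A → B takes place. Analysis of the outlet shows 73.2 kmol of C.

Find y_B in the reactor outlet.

0.313

For C: n = n₀ − 1ξ → 73.2 = 138 − 1ξ, giving ξ = 64.77 kmol.
Outlet amounts (n = n₀ + ν ξ):
  C: 138 − 1(64.77) = 73.2
  A: 198.5 − 2(64.77) = 69
  B: 0 + 1(64.77) = 64.77
Total out = 207 kmol; y_B = 64.77 / 207 = 0.3129.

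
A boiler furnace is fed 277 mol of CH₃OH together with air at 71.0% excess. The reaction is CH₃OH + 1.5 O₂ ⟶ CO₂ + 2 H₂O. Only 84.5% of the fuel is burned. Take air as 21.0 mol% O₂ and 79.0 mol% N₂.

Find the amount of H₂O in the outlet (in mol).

468 mol

Stoichiometric O₂ = 1.5 × 277 = 415.5 mol; O₂ fed = 415.5 × 1.710 = 710.5 mol.
N₂ fed = 710.5 × 79/21 = 2673 mol.
Fuel reacted = 0.845 × 277 → ξ = 234.1 mol.
Outlet (n = n₀ + ν ξ):
  CH₃OH: 277 − 1(234.1) = 42.94
  O₂: 710.5 − 1.5(234.1) = 359.4
  N₂: 2673 (inert)
  CO₂: 0 + 1(234.1) = 234.1
  H₂O: 0 + 2(234.1) = 468.1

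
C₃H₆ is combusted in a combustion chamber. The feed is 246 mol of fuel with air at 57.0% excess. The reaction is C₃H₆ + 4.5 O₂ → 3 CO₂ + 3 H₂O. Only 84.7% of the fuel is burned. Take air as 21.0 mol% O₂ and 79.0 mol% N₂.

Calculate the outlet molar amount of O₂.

800 mol

Stoichiometric O₂ = 4.5 × 246 = 1107 mol; O₂ fed = 1107 × 1.570 = 1738 mol.
N₂ fed = 1738 × 79/21 = 6538 mol.
Fuel reacted = 0.847 × 246 → ξ = 208.4 mol.
Outlet (n = n₀ + ν ξ):
  C₃H₆: 246 − 1(208.4) = 37.64
  O₂: 1738 − 4.5(208.4) = 800.4
  N₂: 6538 (inert)
  CO₂: 0 + 3(208.4) = 625.1
  H₂O: 0 + 3(208.4) = 625.1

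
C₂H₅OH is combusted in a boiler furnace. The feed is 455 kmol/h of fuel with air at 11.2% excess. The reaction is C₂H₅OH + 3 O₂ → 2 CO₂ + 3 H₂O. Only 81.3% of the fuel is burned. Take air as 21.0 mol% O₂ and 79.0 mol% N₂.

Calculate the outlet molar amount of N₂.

Stoichiometric O₂ = 3 × 455 = 1365 kmol/h; O₂ fed = 1365 × 1.112 = 1518 kmol/h.
N₂ fed = 1518 × 79/21 = 5710 kmol/h.
Fuel reacted = 0.813 × 455 → ξ = 369.9 kmol/h.
Outlet (n = n₀ + ν ξ):
  C₂H₅OH: 455 − 1(369.9) = 85.09
  O₂: 1518 − 3(369.9) = 408.1
  N₂: 5710 (inert)
  CO₂: 0 + 2(369.9) = 739.8
  H₂O: 0 + 3(369.9) = 1110

5710 kmol/h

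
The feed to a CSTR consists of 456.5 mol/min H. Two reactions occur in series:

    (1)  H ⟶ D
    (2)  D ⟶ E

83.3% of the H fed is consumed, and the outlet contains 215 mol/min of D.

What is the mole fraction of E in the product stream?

Conversion of H: H consumed = 1ξ₁ = 0.833 × 456.5 → ξ₁ = 380.3 mol/min.
D balance: n_D = 0 + 1ξ₁ − 1ξ₂ = 215 → ξ₂ = (1·380.3 − 215)/1 = 165.3 mol/min.
Outlet amounts (n = n₀ + Σ ν·ξ):
  H: 456.5 − 1(380.3) = 76.24
  D: 0 + 1(380.3) − 1(165.3) = 215
  E: 0 + 1(165.3) = 165.3
Total out = 456.5 mol/min; y_E = 165.3 / 456.5 = 0.362.

0.362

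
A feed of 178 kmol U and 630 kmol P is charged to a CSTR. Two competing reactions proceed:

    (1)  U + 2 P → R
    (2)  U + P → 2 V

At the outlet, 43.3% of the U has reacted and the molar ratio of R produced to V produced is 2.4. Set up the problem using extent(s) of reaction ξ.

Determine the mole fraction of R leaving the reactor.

Conversion of U: U consumed = 0.433 × 178 = 77.07 kmol = 1ξ₁ + 1ξ₂.
Selectivity: 1ξ₁ / (2ξ₂) = 2.4 → ξ₁ = 4.8 ξ₂.
Substitute: (1·4.8 + 1) ξ₂ = 77.07 → ξ₂ = 13.29 kmol, ξ₁ = 63.79 kmol.
Outlet amounts (n = n₀ + Σ ν·ξ):
  U: 178 − 1(63.79) − 1(13.29) = 100.9
  P: 630 − 2(63.79) − 1(13.29) = 489.1
  R: 0 + 1(63.79) = 63.79
  V: 0 + 2(13.29) = 26.58
Total out = 680.4 kmol; y_R = 63.79 / 680.4 = 0.09374.

0.0937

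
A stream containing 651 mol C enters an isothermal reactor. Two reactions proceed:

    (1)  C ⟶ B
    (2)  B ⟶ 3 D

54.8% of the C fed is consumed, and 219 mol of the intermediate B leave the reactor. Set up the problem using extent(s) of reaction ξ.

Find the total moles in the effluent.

Conversion of C: C consumed = 1ξ₁ = 0.548 × 651 → ξ₁ = 356.7 mol.
B balance: n_B = 0 + 1ξ₁ − 1ξ₂ = 219 → ξ₂ = (1·356.7 − 219)/1 = 137.7 mol.
Outlet amounts (n = n₀ + Σ ν·ξ):
  C: 651 − 1(356.7) = 294.3
  B: 0 + 1(356.7) − 1(137.7) = 219
  D: 0 + 3(137.7) = 413.2
Total out = 294.3 + 219 + 413.2 = 926.5 mol.

926 mol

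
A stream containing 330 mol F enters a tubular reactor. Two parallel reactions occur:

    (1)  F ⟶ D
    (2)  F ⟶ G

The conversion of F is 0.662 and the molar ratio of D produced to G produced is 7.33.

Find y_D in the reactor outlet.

Conversion of F: F consumed = 0.662 × 330 = 218.5 mol = 1ξ₁ + 1ξ₂.
Selectivity: 1ξ₁ / (1ξ₂) = 7.33 → ξ₁ = 7.33 ξ₂.
Substitute: (1·7.33 + 1) ξ₂ = 218.5 → ξ₂ = 26.23 mol, ξ₁ = 192.2 mol.
Outlet amounts (n = n₀ + Σ ν·ξ):
  F: 330 − 1(192.2) − 1(26.23) = 111.5
  D: 0 + 1(192.2) = 192.2
  G: 0 + 1(26.23) = 26.23
Total out = 330 mol; y_D = 192.2 / 330 = 0.5825.

0.583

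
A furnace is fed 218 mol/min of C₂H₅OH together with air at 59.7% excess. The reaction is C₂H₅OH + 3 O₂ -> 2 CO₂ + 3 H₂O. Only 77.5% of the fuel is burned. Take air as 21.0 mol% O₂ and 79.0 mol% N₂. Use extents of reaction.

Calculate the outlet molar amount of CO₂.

338 mol/min

Stoichiometric O₂ = 3 × 218 = 654 mol/min; O₂ fed = 654 × 1.597 = 1044 mol/min.
N₂ fed = 1044 × 79/21 = 3929 mol/min.
Fuel reacted = 0.775 × 218 → ξ = 169 mol/min.
Outlet (n = n₀ + ν ξ):
  C₂H₅OH: 218 − 1(169) = 49.05
  O₂: 1044 − 3(169) = 537.6
  N₂: 3929 (inert)
  CO₂: 0 + 2(169) = 337.9
  H₂O: 0 + 3(169) = 506.9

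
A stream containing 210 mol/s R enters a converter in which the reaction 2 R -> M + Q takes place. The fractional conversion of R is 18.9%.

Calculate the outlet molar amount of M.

19.8 mol/s

R reacted = 0.189 × 210 = 39.69 mol/s; ν_R = −2, so ξ = 39.69/2 = 19.84 mol/s.
Outlet amounts (n = n₀ + ν ξ):
  R: 210 − 2(19.84) = 170.3
  M: 0 + 1(19.84) = 19.84
  Q: 0 + 1(19.84) = 19.84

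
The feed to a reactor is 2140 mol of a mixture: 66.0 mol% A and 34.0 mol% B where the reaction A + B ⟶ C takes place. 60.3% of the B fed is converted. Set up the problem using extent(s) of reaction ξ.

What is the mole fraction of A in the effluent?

B reacted = 0.603 × 727.6 = 438.7 mol; ν_B = −1, so ξ = 438.7/1 = 438.7 mol.
Outlet amounts (n = n₀ + ν ξ):
  A: 1412 − 1(438.7) = 973.7
  B: 727.6 − 1(438.7) = 288.9
  C: 0 + 1(438.7) = 438.7
Total out = 1701 mol; y_A = 973.7 / 1701 = 0.5723.

0.572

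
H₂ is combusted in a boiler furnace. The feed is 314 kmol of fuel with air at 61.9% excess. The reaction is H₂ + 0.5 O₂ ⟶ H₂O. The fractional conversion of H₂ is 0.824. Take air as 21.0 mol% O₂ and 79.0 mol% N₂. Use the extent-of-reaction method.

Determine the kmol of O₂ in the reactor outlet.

Stoichiometric O₂ = 0.5 × 314 = 157 kmol; O₂ fed = 157 × 1.619 = 254.2 kmol.
N₂ fed = 254.2 × 79/21 = 956.2 kmol.
Fuel reacted = 0.824 × 314 → ξ = 258.7 kmol.
Outlet (n = n₀ + ν ξ):
  H₂: 314 − 1(258.7) = 55.26
  O₂: 254.2 − 0.5(258.7) = 124.8
  N₂: 956.2 (inert)
  H₂O: 0 + 1(258.7) = 258.7

125 kmol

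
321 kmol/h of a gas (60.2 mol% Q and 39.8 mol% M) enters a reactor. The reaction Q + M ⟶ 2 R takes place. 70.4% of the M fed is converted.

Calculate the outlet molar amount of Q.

103 kmol/h

M reacted = 0.704 × 127.8 = 89.94 kmol/h; ν_M = −1, so ξ = 89.94/1 = 89.94 kmol/h.
Outlet amounts (n = n₀ + ν ξ):
  Q: 193.2 − 1(89.94) = 103.3
  M: 127.8 − 1(89.94) = 37.82
  R: 0 + 2(89.94) = 179.9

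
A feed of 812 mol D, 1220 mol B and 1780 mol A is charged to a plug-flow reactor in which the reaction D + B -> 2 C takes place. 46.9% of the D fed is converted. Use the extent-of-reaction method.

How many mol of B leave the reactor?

D reacted = 0.469 × 812 = 380.8 mol; ν_D = −1, so ξ = 380.8/1 = 380.8 mol.
Outlet amounts (n = n₀ + ν ξ):
  D: 812 − 1(380.8) = 431.2
  B: 1220 − 1(380.8) = 839.2
  C: 0 + 2(380.8) = 761.7
  A: 1780 (inert)

839 mol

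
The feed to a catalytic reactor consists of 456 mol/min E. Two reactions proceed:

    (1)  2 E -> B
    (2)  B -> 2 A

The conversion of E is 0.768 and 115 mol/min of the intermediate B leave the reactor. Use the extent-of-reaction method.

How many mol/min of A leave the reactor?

Conversion of E: E consumed = 2ξ₁ = 0.768 × 456 → ξ₁ = 175.1 mol/min.
B balance: n_B = 0 + 1ξ₁ − 1ξ₂ = 115 → ξ₂ = (1·175.1 − 115)/1 = 60.1 mol/min.
Outlet amounts (n = n₀ + Σ ν·ξ):
  E: 456 − 2(175.1) = 105.8
  B: 0 + 1(175.1) − 1(60.1) = 115
  A: 0 + 2(60.1) = 120.2

120 mol/min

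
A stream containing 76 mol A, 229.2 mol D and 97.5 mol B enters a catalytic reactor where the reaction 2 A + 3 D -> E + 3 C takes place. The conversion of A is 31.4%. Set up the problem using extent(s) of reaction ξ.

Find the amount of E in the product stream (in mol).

11.9 mol

A reacted = 0.314 × 76 = 23.86 mol; ν_A = −2, so ξ = 23.86/2 = 11.93 mol.
Outlet amounts (n = n₀ + ν ξ):
  A: 76 − 2(11.93) = 52.14
  D: 229.2 − 3(11.93) = 193.4
  E: 0 + 1(11.93) = 11.93
  C: 0 + 3(11.93) = 35.8
  B: 97.5 (inert)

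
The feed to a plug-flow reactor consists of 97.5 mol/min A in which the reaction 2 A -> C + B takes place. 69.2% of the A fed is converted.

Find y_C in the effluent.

0.346

A reacted = 0.692 × 97.5 = 67.47 mol/min; ν_A = −2, so ξ = 67.47/2 = 33.73 mol/min.
Outlet amounts (n = n₀ + ν ξ):
  A: 97.5 − 2(33.73) = 30.03
  C: 0 + 1(33.73) = 33.73
  B: 0 + 1(33.73) = 33.73
Total out = 97.5 mol/min; y_C = 33.73 / 97.5 = 0.346.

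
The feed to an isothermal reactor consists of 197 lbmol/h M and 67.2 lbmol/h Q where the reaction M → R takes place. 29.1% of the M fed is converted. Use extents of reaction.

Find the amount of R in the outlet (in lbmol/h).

57.3 lbmol/h

M reacted = 0.291 × 197 = 57.33 lbmol/h; ν_M = −1, so ξ = 57.33/1 = 57.33 lbmol/h.
Outlet amounts (n = n₀ + ν ξ):
  M: 197 − 1(57.33) = 139.7
  R: 0 + 1(57.33) = 57.33
  Q: 67.2 (inert)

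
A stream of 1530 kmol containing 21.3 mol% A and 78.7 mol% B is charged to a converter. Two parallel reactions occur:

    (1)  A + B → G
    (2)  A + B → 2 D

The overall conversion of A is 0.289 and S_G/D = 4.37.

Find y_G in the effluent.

0.0585

Conversion of A: A consumed = 0.289 × 325.9 = 94.18 kmol = 1ξ₁ + 1ξ₂.
Selectivity: 1ξ₁ / (2ξ₂) = 4.37 → ξ₁ = 8.74 ξ₂.
Substitute: (1·8.74 + 1) ξ₂ = 94.18 → ξ₂ = 9.67 kmol, ξ₁ = 84.51 kmol.
Outlet amounts (n = n₀ + Σ ν·ξ):
  A: 325.9 − 1(84.51) − 1(9.67) = 231.7
  B: 1204 − 1(84.51) − 1(9.67) = 1110
  G: 0 + 1(84.51) = 84.51
  D: 0 + 2(9.67) = 19.34
Total out = 1445 kmol; y_G = 84.51 / 1445 = 0.05847.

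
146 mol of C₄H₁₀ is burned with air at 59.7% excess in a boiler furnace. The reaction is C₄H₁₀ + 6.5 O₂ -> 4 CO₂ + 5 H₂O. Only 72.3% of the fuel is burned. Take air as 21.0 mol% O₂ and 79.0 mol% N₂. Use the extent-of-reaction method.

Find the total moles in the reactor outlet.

7520 mol

Stoichiometric O₂ = 6.5 × 146 = 949 mol; O₂ fed = 949 × 1.597 = 1516 mol.
N₂ fed = 1516 × 79/21 = 5701 mol.
Fuel reacted = 0.723 × 146 → ξ = 105.6 mol.
Outlet (n = n₀ + ν ξ):
  C₄H₁₀: 146 − 1(105.6) = 40.44
  O₂: 1516 − 6.5(105.6) = 829.4
  N₂: 5701 (inert)
  CO₂: 0 + 4(105.6) = 422.2
  H₂O: 0 + 5(105.6) = 527.8
Total out = 40.44 + 829.4 + 5701 + 422.2 + 527.8 = 7521 mol.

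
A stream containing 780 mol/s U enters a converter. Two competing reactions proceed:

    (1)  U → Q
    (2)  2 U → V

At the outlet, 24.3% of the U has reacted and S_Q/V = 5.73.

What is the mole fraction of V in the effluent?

Conversion of U: U consumed = 0.243 × 780 = 189.5 mol/s = 1ξ₁ + 2ξ₂.
Selectivity: 1ξ₁ / (1ξ₂) = 5.73 → ξ₁ = 5.73 ξ₂.
Substitute: (1·5.73 + 2) ξ₂ = 189.5 → ξ₂ = 24.52 mol/s, ξ₁ = 140.5 mol/s.
Outlet amounts (n = n₀ + Σ ν·ξ):
  U: 780 − 1(140.5) − 2(24.52) = 590.5
  Q: 0 + 1(140.5) = 140.5
  V: 0 + 1(24.52) = 24.52
Total out = 755.5 mol/s; y_V = 24.52 / 755.5 = 0.03246.

0.0325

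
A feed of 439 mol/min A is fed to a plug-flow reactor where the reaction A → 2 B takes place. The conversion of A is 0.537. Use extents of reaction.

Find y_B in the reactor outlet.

0.699

A reacted = 0.537 × 439 = 235.7 mol/min; ν_A = −1, so ξ = 235.7/1 = 235.7 mol/min.
Outlet amounts (n = n₀ + ν ξ):
  A: 439 − 1(235.7) = 203.3
  B: 0 + 2(235.7) = 471.5
Total out = 674.7 mol/min; y_B = 471.5 / 674.7 = 0.6988.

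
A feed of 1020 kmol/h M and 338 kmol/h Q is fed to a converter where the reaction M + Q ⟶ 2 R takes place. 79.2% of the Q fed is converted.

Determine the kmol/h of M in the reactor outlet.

Q reacted = 0.792 × 338 = 267.7 kmol/h; ν_Q = −1, so ξ = 267.7/1 = 267.7 kmol/h.
Outlet amounts (n = n₀ + ν ξ):
  M: 1020 − 1(267.7) = 752.3
  Q: 338 − 1(267.7) = 70.3
  R: 0 + 2(267.7) = 535.4

752 kmol/h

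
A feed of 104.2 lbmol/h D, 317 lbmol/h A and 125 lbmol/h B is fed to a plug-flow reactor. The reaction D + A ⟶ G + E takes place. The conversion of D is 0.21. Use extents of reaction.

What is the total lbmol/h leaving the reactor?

546 lbmol/h

D reacted = 0.21 × 104.2 = 21.88 lbmol/h; ν_D = −1, so ξ = 21.88/1 = 21.88 lbmol/h.
Outlet amounts (n = n₀ + ν ξ):
  D: 104.2 − 1(21.88) = 82.32
  A: 317 − 1(21.88) = 295.1
  G: 0 + 1(21.88) = 21.88
  E: 0 + 1(21.88) = 21.88
  B: 125 (inert)
Total out = 82.32 + 295.1 + 21.88 + 21.88 + 125 = 546.2 lbmol/h.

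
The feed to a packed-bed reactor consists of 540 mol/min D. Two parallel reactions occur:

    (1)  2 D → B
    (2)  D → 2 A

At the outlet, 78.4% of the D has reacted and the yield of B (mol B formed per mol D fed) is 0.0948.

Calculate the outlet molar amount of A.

642 mol/min

Yield of B: 1ξ₁ / 540 = 0.0948 → ξ₁ = 51.19 mol/min.
Conversion of D: 2ξ₁ + 1ξ₂ = 0.784 × 540 = 423.4 → ξ₂ = 321 mol/min.
Outlet amounts (n = n₀ + Σ ν·ξ):
  D: 540 − 2(51.19) − 1(321) = 116.6
  B: 0 + 1(51.19) = 51.19
  A: 0 + 2(321) = 642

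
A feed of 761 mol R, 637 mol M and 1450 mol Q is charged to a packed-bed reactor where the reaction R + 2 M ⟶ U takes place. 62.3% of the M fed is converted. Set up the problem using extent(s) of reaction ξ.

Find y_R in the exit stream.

0.23

M reacted = 0.623 × 637 = 396.9 mol; ν_M = −2, so ξ = 396.9/2 = 198.4 mol.
Outlet amounts (n = n₀ + ν ξ):
  R: 761 − 1(198.4) = 562.6
  M: 637 − 2(198.4) = 240.1
  U: 0 + 1(198.4) = 198.4
  Q: 1450 (inert)
Total out = 2451 mol; y_R = 562.6 / 2451 = 0.2295.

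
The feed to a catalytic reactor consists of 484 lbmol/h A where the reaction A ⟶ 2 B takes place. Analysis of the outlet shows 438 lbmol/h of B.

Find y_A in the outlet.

For B: n = n₀ + 2ξ → 438 = 0 + 2ξ, giving ξ = 219 lbmol/h.
Outlet amounts (n = n₀ + ν ξ):
  A: 484 − 1(219) = 265
  B: 0 + 2(219) = 438
Total out = 703 lbmol/h; y_A = 265 / 703 = 0.377.

0.377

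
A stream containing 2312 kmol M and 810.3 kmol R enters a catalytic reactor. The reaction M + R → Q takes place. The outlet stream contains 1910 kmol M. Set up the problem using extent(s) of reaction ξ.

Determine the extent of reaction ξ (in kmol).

For M: n = n₀ − 1ξ → 1910 = 2312 − 1ξ, giving ξ = 402 kmol.
Outlet amounts (n = n₀ + ν ξ):
  M: 2312 − 1(402) = 1910
  R: 810.3 − 1(402) = 408.3
  Q: 0 + 1(402) = 402

ξ = 402 kmol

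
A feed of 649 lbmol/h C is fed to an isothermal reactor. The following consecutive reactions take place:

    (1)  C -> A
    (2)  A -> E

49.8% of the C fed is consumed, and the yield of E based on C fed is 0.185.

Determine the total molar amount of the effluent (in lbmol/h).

Conversion of C: C consumed = 1ξ₁ = 0.498 × 649 → ξ₁ = 323.2 lbmol/h.
Yield of E: 1ξ₂ / 649 = 0.185 → ξ₂ = 120.1 lbmol/h.
Outlet amounts (n = n₀ + Σ ν·ξ):
  C: 649 − 1(323.2) = 325.8
  A: 0 + 1(323.2) − 1(120.1) = 203.1
  E: 0 + 1(120.1) = 120.1
Total out = 325.8 + 203.1 + 120.1 = 649 lbmol/h.

649 lbmol/h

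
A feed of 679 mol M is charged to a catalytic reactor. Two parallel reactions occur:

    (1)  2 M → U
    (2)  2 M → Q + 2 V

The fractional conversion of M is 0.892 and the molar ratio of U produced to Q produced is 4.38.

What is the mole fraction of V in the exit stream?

0.23

Conversion of M: M consumed = 0.892 × 679 = 605.7 mol = 2ξ₁ + 2ξ₂.
Selectivity: 1ξ₁ / (1ξ₂) = 4.38 → ξ₁ = 4.38 ξ₂.
Substitute: (2·4.38 + 2) ξ₂ = 605.7 → ξ₂ = 56.29 mol, ξ₁ = 246.5 mol.
Outlet amounts (n = n₀ + Σ ν·ξ):
  M: 679 − 2(246.5) − 2(56.29) = 73.33
  U: 0 + 1(246.5) = 246.5
  Q: 0 + 1(56.29) = 56.29
  V: 0 + 2(56.29) = 112.6
Total out = 488.7 mol; y_V = 112.6 / 488.7 = 0.2303.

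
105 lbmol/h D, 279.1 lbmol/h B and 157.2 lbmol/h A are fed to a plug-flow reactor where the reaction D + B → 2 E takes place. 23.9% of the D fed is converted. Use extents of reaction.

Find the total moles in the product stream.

D reacted = 0.239 × 105 = 25.09 lbmol/h; ν_D = −1, so ξ = 25.09/1 = 25.09 lbmol/h.
Outlet amounts (n = n₀ + ν ξ):
  D: 105 − 1(25.09) = 79.91
  B: 279.1 − 1(25.09) = 254
  E: 0 + 2(25.09) = 50.19
  A: 157.2 (inert)
Total out = 79.91 + 254 + 50.19 + 157.2 = 541.3 lbmol/h.

541 lbmol/h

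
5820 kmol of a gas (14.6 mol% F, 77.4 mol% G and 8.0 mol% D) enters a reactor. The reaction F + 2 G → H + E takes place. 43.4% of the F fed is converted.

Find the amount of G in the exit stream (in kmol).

F reacted = 0.434 × 849.7 = 368.8 kmol; ν_F = −1, so ξ = 368.8/1 = 368.8 kmol.
Outlet amounts (n = n₀ + ν ξ):
  F: 849.7 − 1(368.8) = 480.9
  G: 4505 − 2(368.8) = 3767
  H: 0 + 1(368.8) = 368.8
  E: 0 + 1(368.8) = 368.8
  D: 465.6 (inert)

3770 kmol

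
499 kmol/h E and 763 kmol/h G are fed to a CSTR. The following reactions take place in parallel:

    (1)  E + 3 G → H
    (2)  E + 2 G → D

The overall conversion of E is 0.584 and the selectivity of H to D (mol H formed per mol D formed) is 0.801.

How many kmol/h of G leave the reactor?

Conversion of E: E consumed = 0.584 × 499 = 291.4 kmol/h = 1ξ₁ + 1ξ₂.
Selectivity: 1ξ₁ / (1ξ₂) = 0.801 → ξ₁ = 0.801 ξ₂.
Substitute: (1·0.801 + 1) ξ₂ = 291.4 → ξ₂ = 161.8 kmol/h, ξ₁ = 129.6 kmol/h.
Outlet amounts (n = n₀ + Σ ν·ξ):
  E: 499 − 1(129.6) − 1(161.8) = 207.6
  G: 763 − 3(129.6) − 2(161.8) = 50.56
  H: 0 + 1(129.6) = 129.6
  D: 0 + 1(161.8) = 161.8

50.6 kmol/h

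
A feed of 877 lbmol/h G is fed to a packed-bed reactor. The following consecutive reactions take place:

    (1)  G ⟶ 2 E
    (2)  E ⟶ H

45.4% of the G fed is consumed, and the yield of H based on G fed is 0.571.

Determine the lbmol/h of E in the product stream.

296 lbmol/h

Conversion of G: G consumed = 1ξ₁ = 0.454 × 877 → ξ₁ = 398.2 lbmol/h.
Yield of H: 1ξ₂ / 877 = 0.571 → ξ₂ = 500.8 lbmol/h.
Outlet amounts (n = n₀ + Σ ν·ξ):
  G: 877 − 1(398.2) = 478.8
  E: 0 + 2(398.2) − 1(500.8) = 295.5
  H: 0 + 1(500.8) = 500.8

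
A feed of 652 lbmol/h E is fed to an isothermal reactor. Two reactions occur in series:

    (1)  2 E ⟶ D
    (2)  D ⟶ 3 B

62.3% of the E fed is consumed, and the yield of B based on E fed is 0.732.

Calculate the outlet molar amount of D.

44 lbmol/h

Conversion of E: E consumed = 2ξ₁ = 0.623 × 652 → ξ₁ = 203.1 lbmol/h.
Yield of B: 3ξ₂ / 652 = 0.732 → ξ₂ = 159.1 lbmol/h.
Outlet amounts (n = n₀ + Σ ν·ξ):
  E: 652 − 2(203.1) = 245.8
  D: 0 + 1(203.1) − 1(159.1) = 44.01
  B: 0 + 3(159.1) = 477.3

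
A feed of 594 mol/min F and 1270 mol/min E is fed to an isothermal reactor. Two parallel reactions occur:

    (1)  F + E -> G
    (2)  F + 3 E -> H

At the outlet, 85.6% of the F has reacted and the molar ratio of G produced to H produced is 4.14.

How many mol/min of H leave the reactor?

98.9 mol/min

Conversion of F: F consumed = 0.856 × 594 = 508.5 mol/min = 1ξ₁ + 1ξ₂.
Selectivity: 1ξ₁ / (1ξ₂) = 4.14 → ξ₁ = 4.14 ξ₂.
Substitute: (1·4.14 + 1) ξ₂ = 508.5 → ξ₂ = 98.92 mol/min, ξ₁ = 409.5 mol/min.
Outlet amounts (n = n₀ + Σ ν·ξ):
  F: 594 − 1(409.5) − 1(98.92) = 85.54
  E: 1270 − 1(409.5) − 3(98.92) = 563.7
  G: 0 + 1(409.5) = 409.5
  H: 0 + 1(98.92) = 98.92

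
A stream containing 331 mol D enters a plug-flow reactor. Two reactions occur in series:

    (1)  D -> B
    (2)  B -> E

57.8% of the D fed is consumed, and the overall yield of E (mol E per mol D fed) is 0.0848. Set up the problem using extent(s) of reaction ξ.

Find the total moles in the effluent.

331 mol

Conversion of D: D consumed = 1ξ₁ = 0.578 × 331 → ξ₁ = 191.3 mol.
Yield of E: 1ξ₂ / 331 = 0.0848 → ξ₂ = 28.07 mol.
Outlet amounts (n = n₀ + Σ ν·ξ):
  D: 331 − 1(191.3) = 139.7
  B: 0 + 1(191.3) − 1(28.07) = 163.2
  E: 0 + 1(28.07) = 28.07
Total out = 139.7 + 163.2 + 28.07 = 331 mol.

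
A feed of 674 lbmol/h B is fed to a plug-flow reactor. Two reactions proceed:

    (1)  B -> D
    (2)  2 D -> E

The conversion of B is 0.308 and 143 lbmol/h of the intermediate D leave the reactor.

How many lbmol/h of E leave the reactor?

Conversion of B: B consumed = 1ξ₁ = 0.308 × 674 → ξ₁ = 207.6 lbmol/h.
D balance: n_D = 0 + 1ξ₁ − 2ξ₂ = 143 → ξ₂ = (1·207.6 − 143)/2 = 32.3 lbmol/h.
Outlet amounts (n = n₀ + Σ ν·ξ):
  B: 674 − 1(207.6) = 466.4
  D: 0 + 1(207.6) − 2(32.3) = 143
  E: 0 + 1(32.3) = 32.3

32.3 lbmol/h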